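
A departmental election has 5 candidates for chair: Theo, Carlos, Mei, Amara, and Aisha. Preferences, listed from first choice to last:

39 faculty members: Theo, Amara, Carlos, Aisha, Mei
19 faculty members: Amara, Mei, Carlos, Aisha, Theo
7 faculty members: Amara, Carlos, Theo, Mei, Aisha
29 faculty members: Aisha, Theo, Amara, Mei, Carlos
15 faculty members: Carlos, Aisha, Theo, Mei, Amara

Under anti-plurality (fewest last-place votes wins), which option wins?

Last-place votes: Theo 19, Carlos 29, Mei 39, Amara 15, Aisha 7.
Aisha is ranked last by the fewest voters, so Aisha wins.

Aisha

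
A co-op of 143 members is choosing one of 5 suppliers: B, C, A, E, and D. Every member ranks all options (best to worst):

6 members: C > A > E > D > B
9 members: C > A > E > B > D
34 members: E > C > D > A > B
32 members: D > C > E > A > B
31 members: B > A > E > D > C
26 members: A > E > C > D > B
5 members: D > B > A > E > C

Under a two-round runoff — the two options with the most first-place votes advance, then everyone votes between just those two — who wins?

Round 1 first-place votes: B 31, C 15, A 26, E 34, D 37.
D and E advance.
Runoff: D is preferred to E by 37 voters; E by 106.
E wins the runoff.

E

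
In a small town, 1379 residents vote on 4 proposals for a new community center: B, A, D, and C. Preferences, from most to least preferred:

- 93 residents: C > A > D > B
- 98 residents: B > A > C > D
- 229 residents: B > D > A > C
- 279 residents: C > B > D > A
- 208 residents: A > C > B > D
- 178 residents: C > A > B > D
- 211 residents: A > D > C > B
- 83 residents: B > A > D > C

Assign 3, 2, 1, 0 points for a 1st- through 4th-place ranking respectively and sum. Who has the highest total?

A

B: 93·0 + 98·3 + 229·3 + 279·2 + 208·1 + 178·1 + 211·0 + 83·3 = 2174
A: 93·2 + 98·2 + 229·1 + 279·0 + 208·3 + 178·2 + 211·3 + 83·2 = 2390
D: 93·1 + 98·0 + 229·2 + 279·1 + 208·0 + 178·0 + 211·2 + 83·1 = 1335
C: 93·3 + 98·1 + 229·0 + 279·3 + 208·2 + 178·3 + 211·1 + 83·0 = 2375
A has the highest Borda score (2390).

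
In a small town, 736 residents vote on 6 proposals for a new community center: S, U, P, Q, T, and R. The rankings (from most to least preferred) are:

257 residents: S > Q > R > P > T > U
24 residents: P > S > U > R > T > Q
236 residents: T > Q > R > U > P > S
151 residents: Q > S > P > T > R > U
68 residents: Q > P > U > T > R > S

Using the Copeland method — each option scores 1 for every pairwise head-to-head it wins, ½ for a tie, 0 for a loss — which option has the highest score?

S: beats U, P, T, and R; loses to Q → score 4.
U: loses to S, P, Q, T, and R → score 0.
P: beats U and T; loses to S, Q, and R → score 2.
Q: beats S, U, P, T, and R → score 5.
T: beats U and R; loses to S, P, and Q → score 2.
R: beats U and P; loses to S, Q, and T → score 2.
Q has the best pairwise record.

Q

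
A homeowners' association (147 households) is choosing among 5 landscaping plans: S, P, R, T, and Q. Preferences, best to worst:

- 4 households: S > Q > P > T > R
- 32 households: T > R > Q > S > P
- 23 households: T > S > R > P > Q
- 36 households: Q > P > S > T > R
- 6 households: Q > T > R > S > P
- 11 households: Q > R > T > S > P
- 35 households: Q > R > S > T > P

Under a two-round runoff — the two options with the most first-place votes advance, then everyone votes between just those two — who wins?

Q

Round 1 first-place votes: S 4, P 0, R 0, T 55, Q 88.
Q and T advance.
Runoff: Q is preferred to T by 92 voters; T by 55.
Q wins the runoff.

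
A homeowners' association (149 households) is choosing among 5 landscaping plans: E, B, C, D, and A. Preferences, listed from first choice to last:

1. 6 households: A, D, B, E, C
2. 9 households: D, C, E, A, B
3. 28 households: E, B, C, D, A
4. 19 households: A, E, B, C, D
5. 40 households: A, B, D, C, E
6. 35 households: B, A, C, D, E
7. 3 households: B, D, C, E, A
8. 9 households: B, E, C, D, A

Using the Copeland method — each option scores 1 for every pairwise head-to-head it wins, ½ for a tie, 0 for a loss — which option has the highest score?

E: loses to B, C, D, and A → score 0.
B: beats E, C, D, and A → score 4.
C: beats E and D; loses to B and A → score 2.
D: beats E; loses to B, C, and A → score 1.
A: beats E, C, and D; loses to B → score 3.
B has the best pairwise record.

B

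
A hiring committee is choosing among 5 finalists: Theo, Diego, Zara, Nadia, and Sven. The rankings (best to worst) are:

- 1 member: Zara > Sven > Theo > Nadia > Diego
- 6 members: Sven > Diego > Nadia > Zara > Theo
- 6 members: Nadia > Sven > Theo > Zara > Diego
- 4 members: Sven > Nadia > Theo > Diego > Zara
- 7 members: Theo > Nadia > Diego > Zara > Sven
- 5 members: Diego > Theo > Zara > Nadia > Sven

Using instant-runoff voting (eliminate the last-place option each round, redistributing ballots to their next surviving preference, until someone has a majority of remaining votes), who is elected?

Sven

Round 1: Theo 7, Diego 5, Zara 1, Nadia 6, Sven 10. Eliminate Zara.
Round 2: Theo 7, Diego 5, Nadia 6, Sven 11. Eliminate Diego.
Round 3: Theo 12, Nadia 6, Sven 11. Eliminate Nadia.
Round 4: Theo 12, Sven 17. Sven has a majority.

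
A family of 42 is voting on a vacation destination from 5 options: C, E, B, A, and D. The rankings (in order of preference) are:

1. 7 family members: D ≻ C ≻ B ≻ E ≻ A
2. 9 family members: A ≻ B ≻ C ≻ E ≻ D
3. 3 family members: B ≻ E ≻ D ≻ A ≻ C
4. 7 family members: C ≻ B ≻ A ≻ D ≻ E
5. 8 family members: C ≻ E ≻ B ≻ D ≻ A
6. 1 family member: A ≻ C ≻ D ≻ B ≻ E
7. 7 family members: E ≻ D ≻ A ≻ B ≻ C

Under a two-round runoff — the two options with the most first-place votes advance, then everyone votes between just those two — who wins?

C

Round 1 first-place votes: C 15, E 7, B 3, A 10, D 7.
C and A advance.
Runoff: C is preferred to A by 22 voters; A by 20.
C wins the runoff.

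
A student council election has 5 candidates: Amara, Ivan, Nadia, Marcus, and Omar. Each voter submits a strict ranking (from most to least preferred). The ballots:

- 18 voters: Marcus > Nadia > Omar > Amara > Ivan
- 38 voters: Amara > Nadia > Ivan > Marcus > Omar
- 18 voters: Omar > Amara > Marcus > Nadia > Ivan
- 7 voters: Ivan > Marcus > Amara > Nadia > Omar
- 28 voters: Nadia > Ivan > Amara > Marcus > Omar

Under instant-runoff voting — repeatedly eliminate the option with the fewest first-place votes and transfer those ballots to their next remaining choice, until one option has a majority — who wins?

Round 1: Amara 38, Ivan 7, Nadia 28, Marcus 18, Omar 18. Eliminate Ivan.
Round 2: Amara 38, Nadia 28, Marcus 25, Omar 18. Eliminate Omar.
Round 3: Amara 56, Nadia 28, Marcus 25. Amara has a majority.

Amara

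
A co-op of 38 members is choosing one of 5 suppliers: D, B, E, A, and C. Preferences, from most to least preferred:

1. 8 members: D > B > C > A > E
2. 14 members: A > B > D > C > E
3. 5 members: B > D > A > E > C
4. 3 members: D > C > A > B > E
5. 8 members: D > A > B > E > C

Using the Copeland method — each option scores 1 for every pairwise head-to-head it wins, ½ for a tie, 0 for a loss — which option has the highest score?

D

D: beats E, A, and C; ties B → score 3.5.
B: beats E and C; ties D; loses to A → score 2.5.
E: loses to D, B, A, and C → score 0.
A: beats B, E, and C; loses to D → score 3.
C: beats E; loses to D, B, and A → score 1.
D has the best pairwise record.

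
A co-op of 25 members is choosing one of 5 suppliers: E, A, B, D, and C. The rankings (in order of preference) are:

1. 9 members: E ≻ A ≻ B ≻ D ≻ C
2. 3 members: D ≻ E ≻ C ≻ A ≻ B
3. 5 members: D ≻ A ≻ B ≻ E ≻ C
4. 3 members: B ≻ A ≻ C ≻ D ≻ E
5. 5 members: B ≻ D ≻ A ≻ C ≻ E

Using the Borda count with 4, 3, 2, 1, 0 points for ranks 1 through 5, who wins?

E: 9·4 + 3·3 + 5·1 + 3·0 + 5·0 = 50
A: 9·3 + 3·1 + 5·3 + 3·3 + 5·2 = 64
B: 9·2 + 3·0 + 5·2 + 3·4 + 5·4 = 60
D: 9·1 + 3·4 + 5·4 + 3·1 + 5·3 = 59
C: 9·0 + 3·2 + 5·0 + 3·2 + 5·1 = 17
A has the highest Borda score (64).

A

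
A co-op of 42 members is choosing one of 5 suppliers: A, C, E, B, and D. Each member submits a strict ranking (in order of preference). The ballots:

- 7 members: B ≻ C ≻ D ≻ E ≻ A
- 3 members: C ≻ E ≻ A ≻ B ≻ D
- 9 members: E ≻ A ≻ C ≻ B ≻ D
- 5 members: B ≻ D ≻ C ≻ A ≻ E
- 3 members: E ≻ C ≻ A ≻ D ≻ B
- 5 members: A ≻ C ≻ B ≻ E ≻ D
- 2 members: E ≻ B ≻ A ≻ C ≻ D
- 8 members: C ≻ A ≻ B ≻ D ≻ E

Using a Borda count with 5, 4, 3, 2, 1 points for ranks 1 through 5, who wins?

A: 7·1 + 3·3 + 9·4 + 5·2 + 3·3 + 5·5 + 2·3 + 8·4 = 134
C: 7·4 + 3·5 + 9·3 + 5·3 + 3·4 + 5·4 + 2·2 + 8·5 = 161
E: 7·2 + 3·4 + 9·5 + 5·1 + 3·5 + 5·2 + 2·5 + 8·1 = 119
B: 7·5 + 3·2 + 9·2 + 5·5 + 3·1 + 5·3 + 2·4 + 8·3 = 134
D: 7·3 + 3·1 + 9·1 + 5·4 + 3·2 + 5·1 + 2·1 + 8·2 = 82
C has the highest Borda score (161).

C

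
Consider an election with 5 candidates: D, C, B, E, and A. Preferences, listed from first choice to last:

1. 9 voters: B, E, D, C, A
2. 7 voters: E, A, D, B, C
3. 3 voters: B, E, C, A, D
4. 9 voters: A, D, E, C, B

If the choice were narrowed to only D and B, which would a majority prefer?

Voters preferring D to B: 16; preferring B to D: 12.
D wins the head-to-head.

D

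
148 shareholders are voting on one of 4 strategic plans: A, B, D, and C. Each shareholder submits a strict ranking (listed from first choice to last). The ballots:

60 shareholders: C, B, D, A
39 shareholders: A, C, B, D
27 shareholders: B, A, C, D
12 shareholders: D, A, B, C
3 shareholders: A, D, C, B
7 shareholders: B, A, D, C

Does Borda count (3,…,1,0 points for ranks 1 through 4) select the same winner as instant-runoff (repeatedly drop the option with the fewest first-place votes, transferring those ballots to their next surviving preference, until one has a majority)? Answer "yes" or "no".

Borda — scores: A 218, B 273, D 109, C 288. Winner: C.
Instant-runoff — R1 A 42, B 34, D 12, C 60 (D out); R2 A 54, B 34, C 60 (B out); R3 A 88, C 60 (A winner). Winner: A.
The two methods disagree.

no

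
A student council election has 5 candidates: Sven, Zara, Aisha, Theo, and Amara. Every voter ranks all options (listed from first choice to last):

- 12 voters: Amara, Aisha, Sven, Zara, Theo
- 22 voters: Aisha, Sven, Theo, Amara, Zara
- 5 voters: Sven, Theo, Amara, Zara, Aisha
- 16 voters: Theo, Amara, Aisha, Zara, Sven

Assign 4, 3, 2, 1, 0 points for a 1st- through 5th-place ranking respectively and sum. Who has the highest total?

Sven: 12·2 + 22·3 + 5·4 + 16·0 = 110
Zara: 12·1 + 22·0 + 5·1 + 16·1 = 33
Aisha: 12·3 + 22·4 + 5·0 + 16·2 = 156
Theo: 12·0 + 22·2 + 5·3 + 16·4 = 123
Amara: 12·4 + 22·1 + 5·2 + 16·3 = 128
Aisha has the highest Borda score (156).

Aisha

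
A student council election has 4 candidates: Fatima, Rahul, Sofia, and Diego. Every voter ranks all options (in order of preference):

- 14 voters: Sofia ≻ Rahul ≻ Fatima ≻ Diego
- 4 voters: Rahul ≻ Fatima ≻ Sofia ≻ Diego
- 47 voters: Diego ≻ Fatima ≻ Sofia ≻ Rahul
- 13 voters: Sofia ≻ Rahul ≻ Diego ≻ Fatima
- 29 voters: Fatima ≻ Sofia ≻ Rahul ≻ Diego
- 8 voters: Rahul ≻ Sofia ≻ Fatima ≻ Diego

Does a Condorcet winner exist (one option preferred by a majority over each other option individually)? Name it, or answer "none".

none

Checking pairwise contests:
Diego beats Fatima 60–55.
Fatima beats Rahul 76–39.
Fatima beats Sofia 80–35.
Rahul beats Diego 68–47.
Every option loses at least one head-to-head, so there is no Condorcet winner.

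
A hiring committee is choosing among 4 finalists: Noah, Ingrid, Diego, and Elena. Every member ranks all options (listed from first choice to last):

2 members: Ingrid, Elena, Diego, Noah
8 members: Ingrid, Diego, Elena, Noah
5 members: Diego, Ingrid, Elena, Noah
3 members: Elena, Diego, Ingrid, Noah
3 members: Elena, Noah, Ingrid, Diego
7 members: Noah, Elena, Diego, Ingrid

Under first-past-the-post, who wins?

Ingrid

First-place votes: Noah 7, Ingrid 10, Diego 5, Elena 6.
Ingrid has the most first-place votes.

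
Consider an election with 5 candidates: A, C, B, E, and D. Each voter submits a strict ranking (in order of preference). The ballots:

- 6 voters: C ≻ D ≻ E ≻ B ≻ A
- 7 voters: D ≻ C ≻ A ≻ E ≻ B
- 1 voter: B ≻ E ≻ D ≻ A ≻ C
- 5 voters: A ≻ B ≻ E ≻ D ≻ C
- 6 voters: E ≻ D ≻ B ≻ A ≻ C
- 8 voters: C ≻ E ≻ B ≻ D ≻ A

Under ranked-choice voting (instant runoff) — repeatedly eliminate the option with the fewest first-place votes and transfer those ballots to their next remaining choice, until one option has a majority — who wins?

C

Round 1: A 5, C 14, B 1, E 6, D 7. Eliminate B.
Round 2: A 5, C 14, E 7, D 7. Eliminate A.
Round 3: C 14, E 12, D 7. Eliminate D.
Round 4: C 21, E 12. C has a majority.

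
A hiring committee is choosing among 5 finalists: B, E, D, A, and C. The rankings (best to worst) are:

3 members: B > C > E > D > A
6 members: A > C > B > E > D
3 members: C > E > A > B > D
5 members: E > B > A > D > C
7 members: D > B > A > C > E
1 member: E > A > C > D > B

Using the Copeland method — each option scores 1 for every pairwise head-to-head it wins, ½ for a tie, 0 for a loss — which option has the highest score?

B: beats E, D, A, and C → score 4.
E: beats D; loses to B, A, and C → score 1.
D: loses to B, E, A, and C → score 0.
A: beats E, D, and C; loses to B → score 3.
C: beats E and D; loses to B and A → score 2.
B has the best pairwise record.

B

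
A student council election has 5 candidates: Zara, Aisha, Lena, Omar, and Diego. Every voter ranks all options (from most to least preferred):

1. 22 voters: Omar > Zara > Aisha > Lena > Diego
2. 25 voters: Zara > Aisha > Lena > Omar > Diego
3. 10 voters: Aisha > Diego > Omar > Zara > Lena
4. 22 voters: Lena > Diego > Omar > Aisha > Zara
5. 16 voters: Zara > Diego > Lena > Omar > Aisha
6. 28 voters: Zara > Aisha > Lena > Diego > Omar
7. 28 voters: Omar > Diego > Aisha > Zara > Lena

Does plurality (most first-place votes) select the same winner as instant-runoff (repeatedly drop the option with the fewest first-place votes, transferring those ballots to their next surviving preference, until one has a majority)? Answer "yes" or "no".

Plurality — first-place votes: Zara 69, Aisha 10, Lena 22, Omar 50, Diego 0. Winner: Zara.
Instant-runoff — R1 Zara 69, Aisha 10, Lena 22, Omar 50, Diego 0 (Diego out); R2 Zara 69, Aisha 10, Lena 22, Omar 50 (Aisha out); R3 Zara 69, Lena 22, Omar 60 (Lena out); R4 Zara 69, Omar 82 (Omar winner). Winner: Omar.
The two methods disagree.

no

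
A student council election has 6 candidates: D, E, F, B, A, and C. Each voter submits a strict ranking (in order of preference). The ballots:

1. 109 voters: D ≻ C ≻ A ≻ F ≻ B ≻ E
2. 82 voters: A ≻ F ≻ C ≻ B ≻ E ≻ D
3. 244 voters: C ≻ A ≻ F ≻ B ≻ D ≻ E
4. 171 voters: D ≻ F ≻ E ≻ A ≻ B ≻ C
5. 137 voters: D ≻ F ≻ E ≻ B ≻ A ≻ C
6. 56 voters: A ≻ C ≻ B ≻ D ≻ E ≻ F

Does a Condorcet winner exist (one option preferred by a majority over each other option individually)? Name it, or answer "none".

D

D vs E: 717–82 for D.
D vs F: 473–326 for D.
D vs B: 417–382 for D.
D vs A: 417–382 for D.
D vs C: 417–382 for D.
D beats every other option head-to-head.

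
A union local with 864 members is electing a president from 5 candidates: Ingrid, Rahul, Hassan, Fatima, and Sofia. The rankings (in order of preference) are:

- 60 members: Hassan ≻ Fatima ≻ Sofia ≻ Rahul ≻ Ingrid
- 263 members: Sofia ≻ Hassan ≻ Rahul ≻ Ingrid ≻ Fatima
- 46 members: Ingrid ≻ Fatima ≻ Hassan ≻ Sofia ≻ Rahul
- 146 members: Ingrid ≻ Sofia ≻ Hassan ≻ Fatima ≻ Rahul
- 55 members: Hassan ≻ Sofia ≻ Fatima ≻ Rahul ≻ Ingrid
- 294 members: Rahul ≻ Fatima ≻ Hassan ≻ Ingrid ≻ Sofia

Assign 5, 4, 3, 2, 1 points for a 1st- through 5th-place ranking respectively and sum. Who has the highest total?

Hassan

Ingrid: 60·1 + 263·2 + 46·5 + 146·5 + 55·1 + 294·2 = 2189
Rahul: 60·2 + 263·3 + 46·1 + 146·1 + 55·2 + 294·5 = 2681
Hassan: 60·5 + 263·4 + 46·3 + 146·3 + 55·5 + 294·3 = 3085
Fatima: 60·4 + 263·1 + 46·4 + 146·2 + 55·3 + 294·4 = 2320
Sofia: 60·3 + 263·5 + 46·2 + 146·4 + 55·4 + 294·1 = 2685
Hassan has the highest Borda score (3085).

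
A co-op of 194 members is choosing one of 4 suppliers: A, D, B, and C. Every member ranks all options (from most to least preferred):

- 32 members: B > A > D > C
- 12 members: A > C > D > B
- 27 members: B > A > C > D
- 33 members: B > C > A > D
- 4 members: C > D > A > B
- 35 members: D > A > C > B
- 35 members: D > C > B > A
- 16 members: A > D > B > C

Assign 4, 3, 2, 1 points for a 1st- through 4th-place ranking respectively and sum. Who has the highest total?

A: 32·3 + 12·4 + 27·3 + 33·2 + 4·2 + 35·3 + 35·1 + 16·4 = 503
D: 32·2 + 12·2 + 27·1 + 33·1 + 4·3 + 35·4 + 35·4 + 16·3 = 488
B: 32·4 + 12·1 + 27·4 + 33·4 + 4·1 + 35·1 + 35·2 + 16·2 = 521
C: 32·1 + 12·3 + 27·2 + 33·3 + 4·4 + 35·2 + 35·3 + 16·1 = 428
B has the highest Borda score (521).

B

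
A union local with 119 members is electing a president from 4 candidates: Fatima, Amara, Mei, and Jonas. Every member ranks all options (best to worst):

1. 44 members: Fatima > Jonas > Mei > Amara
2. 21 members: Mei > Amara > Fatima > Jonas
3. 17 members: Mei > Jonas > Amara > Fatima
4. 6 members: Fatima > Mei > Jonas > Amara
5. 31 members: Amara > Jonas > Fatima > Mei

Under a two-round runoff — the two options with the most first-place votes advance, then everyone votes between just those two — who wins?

Round 1 first-place votes: Fatima 50, Amara 31, Mei 38, Jonas 0.
Fatima and Mei advance.
Runoff: Fatima is preferred to Mei by 81 voters; Mei by 38.
Fatima wins the runoff.

Fatima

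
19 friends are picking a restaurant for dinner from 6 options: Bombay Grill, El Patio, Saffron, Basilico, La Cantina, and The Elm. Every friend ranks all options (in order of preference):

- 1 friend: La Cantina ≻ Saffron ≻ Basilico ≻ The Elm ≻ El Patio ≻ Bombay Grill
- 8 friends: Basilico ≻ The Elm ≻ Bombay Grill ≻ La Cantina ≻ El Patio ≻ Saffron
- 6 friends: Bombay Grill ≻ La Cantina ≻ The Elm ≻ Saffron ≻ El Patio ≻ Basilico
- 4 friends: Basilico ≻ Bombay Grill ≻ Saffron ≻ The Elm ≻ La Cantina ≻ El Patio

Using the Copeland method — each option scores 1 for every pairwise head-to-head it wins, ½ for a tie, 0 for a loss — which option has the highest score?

Basilico

Bombay Grill: beats El Patio, Saffron, La Cantina, and The Elm; loses to Basilico → score 4.
El Patio: loses to Bombay Grill, Saffron, Basilico, La Cantina, and The Elm → score 0.
Saffron: beats El Patio; loses to Bombay Grill, Basilico, La Cantina, and The Elm → score 1.
Basilico: beats Bombay Grill, El Patio, Saffron, La Cantina, and The Elm → score 5.
La Cantina: beats El Patio and Saffron; loses to Bombay Grill, Basilico, and The Elm → score 2.
The Elm: beats El Patio, Saffron, and La Cantina; loses to Bombay Grill and Basilico → score 3.
Basilico has the best pairwise record.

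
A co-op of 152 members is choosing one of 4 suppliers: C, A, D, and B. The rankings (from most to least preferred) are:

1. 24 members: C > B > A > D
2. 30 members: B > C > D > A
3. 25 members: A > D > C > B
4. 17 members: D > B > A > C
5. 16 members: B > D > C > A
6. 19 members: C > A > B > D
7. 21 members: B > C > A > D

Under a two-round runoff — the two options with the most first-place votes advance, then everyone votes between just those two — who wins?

Round 1 first-place votes: C 43, A 25, D 17, B 67.
B and C advance.
Runoff: B is preferred to C by 84 voters; C by 68.
B wins the runoff.

B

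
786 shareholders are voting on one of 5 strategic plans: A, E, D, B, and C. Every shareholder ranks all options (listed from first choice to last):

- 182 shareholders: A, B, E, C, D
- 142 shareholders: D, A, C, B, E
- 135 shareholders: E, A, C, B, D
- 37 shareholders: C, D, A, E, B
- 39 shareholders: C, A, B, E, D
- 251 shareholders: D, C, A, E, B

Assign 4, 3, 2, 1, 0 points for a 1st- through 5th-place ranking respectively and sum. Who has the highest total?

A: 182·4 + 142·3 + 135·3 + 37·2 + 39·3 + 251·2 = 2252
E: 182·2 + 142·0 + 135·4 + 37·1 + 39·1 + 251·1 = 1231
D: 182·0 + 142·4 + 135·0 + 37·3 + 39·0 + 251·4 = 1683
B: 182·3 + 142·1 + 135·1 + 37·0 + 39·2 + 251·0 = 901
C: 182·1 + 142·2 + 135·2 + 37·4 + 39·4 + 251·3 = 1793
A has the highest Borda score (2252).

A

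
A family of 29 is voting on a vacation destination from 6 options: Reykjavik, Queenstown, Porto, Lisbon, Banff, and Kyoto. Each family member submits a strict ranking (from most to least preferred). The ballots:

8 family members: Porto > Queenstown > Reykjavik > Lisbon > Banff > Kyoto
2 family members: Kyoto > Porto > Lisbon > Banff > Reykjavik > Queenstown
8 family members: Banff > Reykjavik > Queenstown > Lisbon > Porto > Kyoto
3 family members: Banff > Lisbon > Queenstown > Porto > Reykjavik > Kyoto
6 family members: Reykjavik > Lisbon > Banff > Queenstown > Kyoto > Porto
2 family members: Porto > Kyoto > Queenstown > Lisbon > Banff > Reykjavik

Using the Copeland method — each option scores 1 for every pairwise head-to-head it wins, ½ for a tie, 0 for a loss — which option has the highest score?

Reykjavik: beats Queenstown, Lisbon, and Kyoto; loses to Porto and Banff → score 3.
Queenstown: beats Porto, Lisbon, and Kyoto; loses to Reykjavik and Banff → score 3.
Porto: beats Reykjavik and Kyoto; loses to Queenstown, Lisbon, and Banff → score 2.
Lisbon: beats Porto, Banff, and Kyoto; loses to Reykjavik and Queenstown → score 3.
Banff: beats Reykjavik, Queenstown, Porto, and Kyoto; loses to Lisbon → score 4.
Kyoto: loses to Reykjavik, Queenstown, Porto, Lisbon, and Banff → score 0.
Banff has the best pairwise record.

Banff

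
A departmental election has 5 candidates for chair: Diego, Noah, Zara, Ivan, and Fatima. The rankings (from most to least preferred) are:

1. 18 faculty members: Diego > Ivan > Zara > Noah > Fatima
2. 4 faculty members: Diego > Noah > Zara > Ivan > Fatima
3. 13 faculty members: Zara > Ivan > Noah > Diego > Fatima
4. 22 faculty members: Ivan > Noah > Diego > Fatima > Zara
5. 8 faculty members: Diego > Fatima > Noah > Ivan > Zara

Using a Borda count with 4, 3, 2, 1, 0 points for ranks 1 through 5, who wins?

Ivan

Diego: 18·4 + 4·4 + 13·1 + 22·2 + 8·4 = 177
Noah: 18·1 + 4·3 + 13·2 + 22·3 + 8·2 = 138
Zara: 18·2 + 4·2 + 13·4 + 22·0 + 8·0 = 96
Ivan: 18·3 + 4·1 + 13·3 + 22·4 + 8·1 = 193
Fatima: 18·0 + 4·0 + 13·0 + 22·1 + 8·3 = 46
Ivan has the highest Borda score (193).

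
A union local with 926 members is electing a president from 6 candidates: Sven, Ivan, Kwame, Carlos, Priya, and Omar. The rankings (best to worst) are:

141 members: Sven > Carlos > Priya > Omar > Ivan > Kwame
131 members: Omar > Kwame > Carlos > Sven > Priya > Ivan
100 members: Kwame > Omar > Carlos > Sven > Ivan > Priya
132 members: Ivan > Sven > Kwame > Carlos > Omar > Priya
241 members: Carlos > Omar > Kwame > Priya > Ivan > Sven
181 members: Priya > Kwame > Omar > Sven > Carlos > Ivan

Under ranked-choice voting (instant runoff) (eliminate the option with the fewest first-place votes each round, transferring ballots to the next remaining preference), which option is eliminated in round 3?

Round 1: Sven 141, Ivan 132, Kwame 100, Carlos 241, Priya 181, Omar 131. Eliminate Kwame.
Round 2: Sven 141, Ivan 132, Carlos 241, Priya 181, Omar 231. Eliminate Ivan.
Round 3: Sven 273, Carlos 241, Priya 181, Omar 231. Eliminate Priya.

Priya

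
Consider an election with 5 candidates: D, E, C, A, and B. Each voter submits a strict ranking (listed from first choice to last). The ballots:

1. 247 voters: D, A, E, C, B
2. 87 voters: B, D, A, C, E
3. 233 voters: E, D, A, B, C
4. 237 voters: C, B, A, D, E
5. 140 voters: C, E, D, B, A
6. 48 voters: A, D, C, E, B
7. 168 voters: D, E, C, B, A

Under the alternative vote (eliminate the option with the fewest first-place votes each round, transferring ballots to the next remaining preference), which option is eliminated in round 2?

B

Round 1: D 415, E 233, C 377, A 48, B 87. Eliminate A.
Round 2: D 463, E 233, C 377, B 87. Eliminate B.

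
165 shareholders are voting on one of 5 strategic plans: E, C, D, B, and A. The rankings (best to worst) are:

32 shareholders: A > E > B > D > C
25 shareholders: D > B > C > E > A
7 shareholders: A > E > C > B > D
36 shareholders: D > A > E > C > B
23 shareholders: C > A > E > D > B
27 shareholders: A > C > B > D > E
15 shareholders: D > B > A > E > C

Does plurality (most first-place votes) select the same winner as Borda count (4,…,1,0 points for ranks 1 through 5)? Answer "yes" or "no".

no

Plurality — first-place votes: E 0, C 23, D 76, B 0, A 66. Winner: D.
Borda — scores: E 275, C 273, D 386, B 245, A 471. Winner: A.
The two methods disagree.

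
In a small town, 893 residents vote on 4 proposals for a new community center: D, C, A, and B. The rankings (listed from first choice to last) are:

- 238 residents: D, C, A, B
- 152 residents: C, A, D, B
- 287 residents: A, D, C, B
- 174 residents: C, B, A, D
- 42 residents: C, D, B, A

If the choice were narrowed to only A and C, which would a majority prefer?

Voters preferring A to C: 287; preferring C to A: 606.
C wins the head-to-head.

C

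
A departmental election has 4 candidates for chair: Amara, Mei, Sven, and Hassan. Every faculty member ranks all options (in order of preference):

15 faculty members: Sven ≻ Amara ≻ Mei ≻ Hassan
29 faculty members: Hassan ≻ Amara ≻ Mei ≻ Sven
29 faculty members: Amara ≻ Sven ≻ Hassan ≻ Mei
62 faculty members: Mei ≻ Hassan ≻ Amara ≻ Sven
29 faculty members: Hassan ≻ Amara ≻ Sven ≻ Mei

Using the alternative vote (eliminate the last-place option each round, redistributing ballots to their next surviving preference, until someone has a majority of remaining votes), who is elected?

Hassan

Round 1: Amara 29, Mei 62, Sven 15, Hassan 58. Eliminate Sven.
Round 2: Amara 44, Mei 62, Hassan 58. Eliminate Amara.
Round 3: Mei 77, Hassan 87. Hassan has a majority.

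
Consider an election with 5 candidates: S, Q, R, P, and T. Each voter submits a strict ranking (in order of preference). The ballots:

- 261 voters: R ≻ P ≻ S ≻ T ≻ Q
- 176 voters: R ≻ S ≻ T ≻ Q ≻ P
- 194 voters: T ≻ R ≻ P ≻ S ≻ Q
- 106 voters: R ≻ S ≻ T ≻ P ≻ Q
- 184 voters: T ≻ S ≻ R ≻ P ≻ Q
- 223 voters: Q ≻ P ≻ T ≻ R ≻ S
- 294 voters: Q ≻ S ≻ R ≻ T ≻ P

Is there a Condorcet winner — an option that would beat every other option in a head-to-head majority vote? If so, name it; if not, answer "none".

R

R vs S: 960–478 for R.
R vs Q: 921–517 for R.
R vs P: 1215–223 for R.
R vs T: 837–601 for R.
R beats every other option head-to-head.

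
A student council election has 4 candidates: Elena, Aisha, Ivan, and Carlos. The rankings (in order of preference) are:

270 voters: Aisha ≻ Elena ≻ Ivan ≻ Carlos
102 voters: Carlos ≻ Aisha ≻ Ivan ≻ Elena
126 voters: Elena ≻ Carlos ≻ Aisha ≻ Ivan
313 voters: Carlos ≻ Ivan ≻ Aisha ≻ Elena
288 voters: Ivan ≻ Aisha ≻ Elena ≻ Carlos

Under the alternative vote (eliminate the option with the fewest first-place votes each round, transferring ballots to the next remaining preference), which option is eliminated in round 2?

Aisha

Round 1: Elena 126, Aisha 270, Ivan 288, Carlos 415. Eliminate Elena.
Round 2: Aisha 270, Ivan 288, Carlos 541. Eliminate Aisha.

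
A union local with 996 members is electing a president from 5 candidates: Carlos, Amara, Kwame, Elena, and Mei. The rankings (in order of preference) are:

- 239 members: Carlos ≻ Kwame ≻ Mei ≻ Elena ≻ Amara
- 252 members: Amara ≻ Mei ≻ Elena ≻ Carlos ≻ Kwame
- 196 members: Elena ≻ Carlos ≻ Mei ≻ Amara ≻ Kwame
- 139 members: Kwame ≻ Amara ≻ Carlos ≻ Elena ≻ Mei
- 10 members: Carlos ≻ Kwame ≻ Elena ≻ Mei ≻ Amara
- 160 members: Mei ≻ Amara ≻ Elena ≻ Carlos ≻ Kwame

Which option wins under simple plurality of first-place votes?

Amara

First-place votes: Carlos 249, Amara 252, Kwame 139, Elena 196, Mei 160.
Amara has the most first-place votes.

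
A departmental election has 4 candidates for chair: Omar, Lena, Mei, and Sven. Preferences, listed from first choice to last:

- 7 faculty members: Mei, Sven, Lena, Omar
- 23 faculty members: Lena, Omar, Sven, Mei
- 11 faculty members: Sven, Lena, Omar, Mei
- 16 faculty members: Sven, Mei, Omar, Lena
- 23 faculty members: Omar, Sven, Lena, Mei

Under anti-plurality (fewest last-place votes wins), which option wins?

Sven

Last-place votes: Omar 7, Lena 16, Mei 57, Sven 0.
Sven is ranked last by the fewest voters, so Sven wins.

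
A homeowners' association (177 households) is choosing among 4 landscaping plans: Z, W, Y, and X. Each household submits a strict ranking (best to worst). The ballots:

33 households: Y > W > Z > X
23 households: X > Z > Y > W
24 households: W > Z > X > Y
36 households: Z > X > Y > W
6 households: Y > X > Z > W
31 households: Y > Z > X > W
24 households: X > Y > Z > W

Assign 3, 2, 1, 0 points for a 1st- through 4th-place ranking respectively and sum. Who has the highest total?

Z: 33·1 + 23·2 + 24·2 + 36·3 + 6·1 + 31·2 + 24·1 = 327
W: 33·2 + 23·0 + 24·3 + 36·0 + 6·0 + 31·0 + 24·0 = 138
Y: 33·3 + 23·1 + 24·0 + 36·1 + 6·3 + 31·3 + 24·2 = 317
X: 33·0 + 23·3 + 24·1 + 36·2 + 6·2 + 31·1 + 24·3 = 280
Z has the highest Borda score (327).

Z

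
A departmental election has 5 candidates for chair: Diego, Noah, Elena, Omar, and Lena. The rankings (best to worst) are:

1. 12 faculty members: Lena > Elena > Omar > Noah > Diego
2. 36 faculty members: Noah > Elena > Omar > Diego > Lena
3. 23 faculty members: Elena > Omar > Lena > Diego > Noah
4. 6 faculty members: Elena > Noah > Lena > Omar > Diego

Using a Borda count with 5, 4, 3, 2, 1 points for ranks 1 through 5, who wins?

Diego: 12·1 + 36·2 + 23·2 + 6·1 = 136
Noah: 12·2 + 36·5 + 23·1 + 6·4 = 251
Elena: 12·4 + 36·4 + 23·5 + 6·5 = 337
Omar: 12·3 + 36·3 + 23·4 + 6·2 = 248
Lena: 12·5 + 36·1 + 23·3 + 6·3 = 183
Elena has the highest Borda score (337).

Elena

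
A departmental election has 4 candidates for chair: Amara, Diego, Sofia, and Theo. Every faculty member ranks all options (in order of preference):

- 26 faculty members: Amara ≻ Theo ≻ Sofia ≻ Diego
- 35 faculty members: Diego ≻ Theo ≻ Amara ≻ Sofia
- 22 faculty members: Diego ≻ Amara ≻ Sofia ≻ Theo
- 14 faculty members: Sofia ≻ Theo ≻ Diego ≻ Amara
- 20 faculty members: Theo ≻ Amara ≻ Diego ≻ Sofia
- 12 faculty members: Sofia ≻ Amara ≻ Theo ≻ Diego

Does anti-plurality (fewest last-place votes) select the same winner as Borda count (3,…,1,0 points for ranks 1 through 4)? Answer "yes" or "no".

no

Anti-plurality — last-place votes: Amara 14, Diego 38, Sofia 55, Theo 22. Winner: Amara.
Borda — scores: Amara 221, Diego 205, Sofia 126, Theo 222. Winner: Theo.
The two methods disagree.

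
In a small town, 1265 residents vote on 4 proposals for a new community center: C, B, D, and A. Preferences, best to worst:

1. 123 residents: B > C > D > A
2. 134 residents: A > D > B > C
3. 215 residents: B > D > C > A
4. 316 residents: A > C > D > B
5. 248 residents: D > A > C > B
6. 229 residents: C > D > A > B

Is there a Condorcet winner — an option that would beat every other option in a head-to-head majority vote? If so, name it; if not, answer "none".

Checking pairwise contests:
A beats C 698–567.
C beats B 793–472.
C beats D 668–597.
D beats A 815–450.
Every option loses at least one head-to-head, so there is no Condorcet winner.

none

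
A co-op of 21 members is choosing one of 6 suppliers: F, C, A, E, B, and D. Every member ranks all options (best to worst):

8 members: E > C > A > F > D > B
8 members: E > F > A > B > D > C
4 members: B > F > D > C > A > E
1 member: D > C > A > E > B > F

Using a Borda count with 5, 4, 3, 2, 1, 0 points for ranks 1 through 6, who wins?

F: 8·2 + 8·4 + 4·4 + 1·0 = 64
C: 8·4 + 8·0 + 4·2 + 1·4 = 44
A: 8·3 + 8·3 + 4·1 + 1·3 = 55
E: 8·5 + 8·5 + 4·0 + 1·2 = 82
B: 8·0 + 8·2 + 4·5 + 1·1 = 37
D: 8·1 + 8·1 + 4·3 + 1·5 = 33
E has the highest Borda score (82).

E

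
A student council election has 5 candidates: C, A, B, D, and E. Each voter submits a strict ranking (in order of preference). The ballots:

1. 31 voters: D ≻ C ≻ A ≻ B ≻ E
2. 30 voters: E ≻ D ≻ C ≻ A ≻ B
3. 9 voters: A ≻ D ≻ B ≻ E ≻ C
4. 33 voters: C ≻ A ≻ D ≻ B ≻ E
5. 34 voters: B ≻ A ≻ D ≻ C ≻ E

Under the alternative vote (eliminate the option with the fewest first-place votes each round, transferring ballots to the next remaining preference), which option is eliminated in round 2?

Round 1: C 33, A 9, B 34, D 31, E 30. Eliminate A.
Round 2: C 33, B 34, D 40, E 30. Eliminate E.

E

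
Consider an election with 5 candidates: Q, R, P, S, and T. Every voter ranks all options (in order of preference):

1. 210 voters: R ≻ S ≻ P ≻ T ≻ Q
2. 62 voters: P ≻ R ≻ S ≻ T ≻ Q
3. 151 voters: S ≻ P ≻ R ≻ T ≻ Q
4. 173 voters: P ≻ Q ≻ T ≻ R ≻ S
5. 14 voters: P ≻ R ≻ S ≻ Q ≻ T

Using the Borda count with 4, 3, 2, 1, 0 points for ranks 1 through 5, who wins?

P

Q: 210·0 + 62·0 + 151·0 + 173·3 + 14·1 = 533
R: 210·4 + 62·3 + 151·2 + 173·1 + 14·3 = 1543
P: 210·2 + 62·4 + 151·3 + 173·4 + 14·4 = 1869
S: 210·3 + 62·2 + 151·4 + 173·0 + 14·2 = 1386
T: 210·1 + 62·1 + 151·1 + 173·2 + 14·0 = 769
P has the highest Borda score (1869).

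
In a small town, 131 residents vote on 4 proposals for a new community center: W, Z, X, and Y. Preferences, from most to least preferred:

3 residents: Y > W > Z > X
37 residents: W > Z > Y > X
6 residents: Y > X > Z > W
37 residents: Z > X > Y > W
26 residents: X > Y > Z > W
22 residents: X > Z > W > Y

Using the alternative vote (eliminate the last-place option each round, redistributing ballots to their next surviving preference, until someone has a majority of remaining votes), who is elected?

X

Round 1: W 37, Z 37, X 48, Y 9. Eliminate Y.
Round 2: W 40, Z 37, X 54. Eliminate Z.
Round 3: W 40, X 91. X has a majority.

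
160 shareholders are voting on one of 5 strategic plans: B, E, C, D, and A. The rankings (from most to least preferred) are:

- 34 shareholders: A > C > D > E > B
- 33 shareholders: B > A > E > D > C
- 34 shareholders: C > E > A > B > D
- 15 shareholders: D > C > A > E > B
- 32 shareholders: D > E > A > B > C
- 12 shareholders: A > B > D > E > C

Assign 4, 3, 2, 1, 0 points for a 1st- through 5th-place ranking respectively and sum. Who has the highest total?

B: 34·0 + 33·4 + 34·1 + 15·0 + 32·1 + 12·3 = 234
E: 34·1 + 33·2 + 34·3 + 15·1 + 32·3 + 12·1 = 325
C: 34·3 + 33·0 + 34·4 + 15·3 + 32·0 + 12·0 = 283
D: 34·2 + 33·1 + 34·0 + 15·4 + 32·4 + 12·2 = 313
A: 34·4 + 33·3 + 34·2 + 15·2 + 32·2 + 12·4 = 445
A has the highest Borda score (445).

A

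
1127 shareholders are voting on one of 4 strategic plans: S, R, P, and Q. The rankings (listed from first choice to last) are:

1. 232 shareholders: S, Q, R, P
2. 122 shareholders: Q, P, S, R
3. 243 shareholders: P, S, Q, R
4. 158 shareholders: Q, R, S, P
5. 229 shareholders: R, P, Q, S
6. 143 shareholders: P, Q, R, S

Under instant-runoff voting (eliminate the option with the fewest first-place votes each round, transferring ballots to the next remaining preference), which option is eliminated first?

Round 1: S 232, R 229, P 386, Q 280. Eliminate R.

R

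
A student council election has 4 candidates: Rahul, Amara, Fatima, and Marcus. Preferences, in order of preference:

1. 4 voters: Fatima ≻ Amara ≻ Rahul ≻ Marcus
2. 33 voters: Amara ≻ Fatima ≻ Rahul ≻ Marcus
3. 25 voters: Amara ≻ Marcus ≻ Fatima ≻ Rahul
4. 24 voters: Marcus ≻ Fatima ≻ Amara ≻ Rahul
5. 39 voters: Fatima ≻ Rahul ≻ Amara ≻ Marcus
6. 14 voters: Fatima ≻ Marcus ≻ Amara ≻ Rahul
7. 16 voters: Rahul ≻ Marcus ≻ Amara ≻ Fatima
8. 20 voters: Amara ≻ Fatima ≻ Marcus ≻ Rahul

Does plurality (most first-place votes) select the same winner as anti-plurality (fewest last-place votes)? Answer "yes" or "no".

yes

Plurality — first-place votes: Rahul 16, Amara 78, Fatima 57, Marcus 24. Winner: Amara.
Anti-plurality — last-place votes: Rahul 83, Amara 0, Fatima 16, Marcus 76. Winner: Amara.
The two methods agree.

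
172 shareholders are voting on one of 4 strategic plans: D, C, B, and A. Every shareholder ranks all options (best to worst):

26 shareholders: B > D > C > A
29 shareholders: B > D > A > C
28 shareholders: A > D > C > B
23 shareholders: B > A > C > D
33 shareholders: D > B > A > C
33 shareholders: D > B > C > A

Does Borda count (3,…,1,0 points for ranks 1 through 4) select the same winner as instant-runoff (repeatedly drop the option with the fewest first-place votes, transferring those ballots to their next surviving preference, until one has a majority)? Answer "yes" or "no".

Borda — scores: D 364, C 110, B 366, A 192. Winner: B.
Instant-runoff — R1 D 66, C 0, B 78, A 28 (C out); R2 D 66, B 78, A 28 (A out); R3 D 94, B 78 (D winner). Winner: D.
The two methods disagree.

no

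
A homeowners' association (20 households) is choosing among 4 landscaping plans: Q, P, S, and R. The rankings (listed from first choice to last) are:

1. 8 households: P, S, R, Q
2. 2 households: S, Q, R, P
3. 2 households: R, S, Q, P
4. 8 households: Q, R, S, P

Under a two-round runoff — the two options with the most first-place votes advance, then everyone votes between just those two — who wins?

Round 1 first-place votes: Q 8, P 8, S 2, R 2.
P and Q advance.
Runoff: P is preferred to Q by 8 voters; Q by 12.
Q wins the runoff.

Q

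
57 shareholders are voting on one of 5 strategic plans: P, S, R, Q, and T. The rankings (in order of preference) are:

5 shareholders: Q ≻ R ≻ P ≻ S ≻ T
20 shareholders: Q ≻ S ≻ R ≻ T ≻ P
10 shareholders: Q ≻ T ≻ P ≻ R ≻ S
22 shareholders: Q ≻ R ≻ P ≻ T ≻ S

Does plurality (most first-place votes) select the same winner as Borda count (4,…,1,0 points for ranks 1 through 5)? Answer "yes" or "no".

yes

Plurality — first-place votes: P 0, S 0, R 0, Q 57, T 0. Winner: Q.
Borda — scores: P 74, S 65, R 131, Q 228, T 72. Winner: Q.
The two methods agree.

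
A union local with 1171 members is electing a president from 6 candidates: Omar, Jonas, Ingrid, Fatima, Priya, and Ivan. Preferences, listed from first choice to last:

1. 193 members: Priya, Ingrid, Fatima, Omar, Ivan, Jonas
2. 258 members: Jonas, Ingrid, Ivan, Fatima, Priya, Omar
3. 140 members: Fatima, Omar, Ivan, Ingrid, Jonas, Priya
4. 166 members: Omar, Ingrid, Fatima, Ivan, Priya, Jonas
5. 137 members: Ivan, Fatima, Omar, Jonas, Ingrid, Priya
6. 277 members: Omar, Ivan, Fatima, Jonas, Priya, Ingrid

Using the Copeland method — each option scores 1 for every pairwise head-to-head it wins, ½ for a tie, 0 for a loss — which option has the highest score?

Omar: beats Jonas, Ingrid, Priya, and Ivan; loses to Fatima → score 4.
Jonas: beats Ingrid and Priya; loses to Omar, Fatima, and Ivan → score 2.
Ingrid: beats Fatima, Priya, and Ivan; loses to Omar and Jonas → score 3.
Fatima: beats Omar, Jonas, and Priya; loses to Ingrid and Ivan → score 3.
Priya: loses to Omar, Jonas, Ingrid, Fatima, and Ivan → score 0.
Ivan: beats Jonas, Fatima, and Priya; loses to Omar and Ingrid → score 3.
Omar has the best pairwise record.

Omar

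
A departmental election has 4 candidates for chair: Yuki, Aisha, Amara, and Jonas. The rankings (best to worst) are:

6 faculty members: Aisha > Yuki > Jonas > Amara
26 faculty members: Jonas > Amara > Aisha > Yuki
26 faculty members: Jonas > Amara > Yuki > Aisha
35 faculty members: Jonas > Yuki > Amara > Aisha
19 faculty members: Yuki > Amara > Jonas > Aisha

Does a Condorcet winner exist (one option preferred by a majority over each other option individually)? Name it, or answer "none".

Jonas vs Yuki: 87–25 for Jonas.
Jonas vs Aisha: 106–6 for Jonas.
Jonas vs Amara: 93–19 for Jonas.
Jonas beats every other option head-to-head.

Jonas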